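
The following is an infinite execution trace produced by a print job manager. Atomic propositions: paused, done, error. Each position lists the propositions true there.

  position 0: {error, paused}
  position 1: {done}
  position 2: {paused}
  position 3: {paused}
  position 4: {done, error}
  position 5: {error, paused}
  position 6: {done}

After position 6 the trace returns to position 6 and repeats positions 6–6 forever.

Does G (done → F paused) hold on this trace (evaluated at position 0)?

done → F paused must hold at every position from 0 onward. It fails at position 6, so G (done → F paused) is false.
Positions where done holds: 1, 4, 6.
Check F paused at each: 1→ok, 4→ok, 6→fails.

Does not hold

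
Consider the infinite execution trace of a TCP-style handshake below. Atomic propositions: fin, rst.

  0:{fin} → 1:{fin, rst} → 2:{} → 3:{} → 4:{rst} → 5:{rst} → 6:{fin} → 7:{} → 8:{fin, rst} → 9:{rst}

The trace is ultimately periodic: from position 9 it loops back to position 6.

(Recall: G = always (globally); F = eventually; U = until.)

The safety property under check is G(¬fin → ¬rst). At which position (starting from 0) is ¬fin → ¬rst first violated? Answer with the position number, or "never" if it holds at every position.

Check ¬fin → ¬rst at each position in order: 0 ✓, 1 ✓, 2 ✓, 3 ✓.
At position 4 the labels are {rst}, so ¬fin → ¬rst is false there. This is the first violation.

4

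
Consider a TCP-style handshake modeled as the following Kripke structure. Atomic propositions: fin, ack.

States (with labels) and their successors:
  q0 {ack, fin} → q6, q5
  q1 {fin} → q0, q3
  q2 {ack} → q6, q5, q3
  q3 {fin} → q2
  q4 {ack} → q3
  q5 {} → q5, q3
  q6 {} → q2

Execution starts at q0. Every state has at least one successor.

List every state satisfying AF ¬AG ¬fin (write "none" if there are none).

States satisfying ¬AG ¬fin: {q0, q1, q2, q3, q4, q5, q6}.
States satisfying AF ¬AG ¬fin: {q0, q1, q2, q3, q4, q5, q6}.

{q0, q1, q2, q3, q4, q5, q6}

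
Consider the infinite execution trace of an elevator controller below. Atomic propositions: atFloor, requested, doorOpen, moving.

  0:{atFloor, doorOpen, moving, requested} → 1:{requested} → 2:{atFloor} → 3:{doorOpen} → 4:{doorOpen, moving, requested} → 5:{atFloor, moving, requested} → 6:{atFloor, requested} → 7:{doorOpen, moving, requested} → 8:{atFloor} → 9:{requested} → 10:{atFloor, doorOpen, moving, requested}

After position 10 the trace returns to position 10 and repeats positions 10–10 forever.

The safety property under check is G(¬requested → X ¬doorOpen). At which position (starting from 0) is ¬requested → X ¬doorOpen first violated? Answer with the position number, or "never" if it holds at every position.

Check ¬requested → X ¬doorOpen at each position in order: 0 ✓, 1 ✓.
At position 2 the labels are {atFloor} and the next position 3 has {doorOpen}, so ¬requested → X ¬doorOpen is false there. This is the first violation.

2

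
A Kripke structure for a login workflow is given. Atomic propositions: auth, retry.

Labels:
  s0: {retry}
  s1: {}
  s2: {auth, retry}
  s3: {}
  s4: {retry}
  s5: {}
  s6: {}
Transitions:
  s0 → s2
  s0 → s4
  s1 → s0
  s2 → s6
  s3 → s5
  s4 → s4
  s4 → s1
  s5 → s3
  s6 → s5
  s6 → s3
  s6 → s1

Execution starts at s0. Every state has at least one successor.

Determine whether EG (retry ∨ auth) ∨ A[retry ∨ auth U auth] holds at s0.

Yes

States satisfying retry ∨ auth: {s0, s2, s4}.
States satisfying EG (retry ∨ auth): {s0, s4}.
States satisfying auth: {s2}.
States satisfying A[retry ∨ auth U auth]: {s2}.
States satisfying EG (retry ∨ auth) ∨ A[retry ∨ auth U auth]: {s0, s2, s4}.
s0 ∈ Sat(EG (retry ∨ auth) ∨ A[retry ∨ auth U auth]).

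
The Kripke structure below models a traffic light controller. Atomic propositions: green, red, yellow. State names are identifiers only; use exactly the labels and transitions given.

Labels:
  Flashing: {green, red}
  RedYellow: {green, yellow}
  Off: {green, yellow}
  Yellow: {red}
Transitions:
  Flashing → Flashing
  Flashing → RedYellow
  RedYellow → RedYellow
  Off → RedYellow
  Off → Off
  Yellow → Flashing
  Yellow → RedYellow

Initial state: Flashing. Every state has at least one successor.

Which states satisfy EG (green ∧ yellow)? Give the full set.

States satisfying green ∧ yellow: {RedYellow, Off}.
States satisfying EG (green ∧ yellow): {RedYellow, Off}.

{RedYellow, Off}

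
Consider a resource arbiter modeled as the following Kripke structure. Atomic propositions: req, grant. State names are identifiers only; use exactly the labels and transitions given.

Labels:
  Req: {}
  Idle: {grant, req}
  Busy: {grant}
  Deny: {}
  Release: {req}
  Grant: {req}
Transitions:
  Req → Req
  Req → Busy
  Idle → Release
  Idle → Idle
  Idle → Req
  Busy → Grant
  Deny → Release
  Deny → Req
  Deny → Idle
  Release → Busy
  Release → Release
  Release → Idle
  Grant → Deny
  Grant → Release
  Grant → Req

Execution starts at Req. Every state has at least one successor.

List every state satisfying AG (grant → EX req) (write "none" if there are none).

{Req, Idle, Busy, Deny, Release, Grant}

States satisfying grant → EX req: {Req, Idle, Busy, Deny, Release, Grant}.
States satisfying AG (grant → EX req): {Req, Idle, Busy, Deny, Release, Grant}.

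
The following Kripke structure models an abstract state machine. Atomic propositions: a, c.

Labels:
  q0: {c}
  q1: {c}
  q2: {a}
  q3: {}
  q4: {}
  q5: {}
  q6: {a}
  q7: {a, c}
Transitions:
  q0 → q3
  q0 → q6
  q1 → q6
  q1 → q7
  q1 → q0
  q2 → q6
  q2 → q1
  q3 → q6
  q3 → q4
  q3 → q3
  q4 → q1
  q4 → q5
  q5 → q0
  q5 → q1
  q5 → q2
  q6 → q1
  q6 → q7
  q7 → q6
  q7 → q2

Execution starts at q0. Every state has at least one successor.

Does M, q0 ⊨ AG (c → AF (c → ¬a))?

Holds

States satisfying c → AF (c → ¬a): {q0, q1, q2, q3, q4, q5, q6, q7}.
States satisfying AG (c → AF (c → ¬a)): {q0, q1, q2, q3, q4, q5, q6, q7}.
Every state reachable from q0 satisfies c → AF (c → ¬a).
q0 ∈ Sat(AG (c → AF (c → ¬a))).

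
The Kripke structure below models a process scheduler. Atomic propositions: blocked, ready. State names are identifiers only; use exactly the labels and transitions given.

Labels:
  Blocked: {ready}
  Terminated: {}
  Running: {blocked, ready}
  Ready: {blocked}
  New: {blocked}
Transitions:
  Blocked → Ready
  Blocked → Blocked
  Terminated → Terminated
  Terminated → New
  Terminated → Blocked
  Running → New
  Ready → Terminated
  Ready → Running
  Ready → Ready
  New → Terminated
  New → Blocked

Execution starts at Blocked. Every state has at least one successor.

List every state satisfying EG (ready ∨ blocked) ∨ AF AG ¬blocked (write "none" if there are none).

{Blocked, Running, Ready, New}

States satisfying ready ∨ blocked: {Blocked, Running, Ready, New}.
States satisfying EG (ready ∨ blocked): {Blocked, Running, Ready, New}.
States satisfying AG ¬blocked: ∅.
States satisfying AF AG ¬blocked: ∅.
States satisfying EG (ready ∨ blocked) ∨ AF AG ¬blocked: {Blocked, Running, Ready, New}.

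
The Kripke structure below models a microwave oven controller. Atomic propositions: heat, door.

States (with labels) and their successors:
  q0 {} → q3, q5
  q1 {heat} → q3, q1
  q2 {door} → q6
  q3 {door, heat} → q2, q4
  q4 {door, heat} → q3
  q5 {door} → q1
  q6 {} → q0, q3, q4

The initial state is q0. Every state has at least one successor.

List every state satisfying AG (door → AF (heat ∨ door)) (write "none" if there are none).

States satisfying door → AF (heat ∨ door): {q0, q1, q2, q3, q4, q5, q6}.
States satisfying AG (door → AF (heat ∨ door)): {q0, q1, q2, q3, q4, q5, q6}.

{q0, q1, q2, q3, q4, q5, q6}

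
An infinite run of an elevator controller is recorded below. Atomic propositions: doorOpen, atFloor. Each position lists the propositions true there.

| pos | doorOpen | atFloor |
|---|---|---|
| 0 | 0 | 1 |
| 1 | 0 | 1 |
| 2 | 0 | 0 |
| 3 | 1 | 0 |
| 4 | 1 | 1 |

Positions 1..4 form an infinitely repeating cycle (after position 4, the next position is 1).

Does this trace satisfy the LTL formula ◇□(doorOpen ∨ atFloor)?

□(doorOpen ∨ atFloor) is false at every position 0..4, so it never becomes true and ◇□(doorOpen ∨ atFloor) fails.

Violated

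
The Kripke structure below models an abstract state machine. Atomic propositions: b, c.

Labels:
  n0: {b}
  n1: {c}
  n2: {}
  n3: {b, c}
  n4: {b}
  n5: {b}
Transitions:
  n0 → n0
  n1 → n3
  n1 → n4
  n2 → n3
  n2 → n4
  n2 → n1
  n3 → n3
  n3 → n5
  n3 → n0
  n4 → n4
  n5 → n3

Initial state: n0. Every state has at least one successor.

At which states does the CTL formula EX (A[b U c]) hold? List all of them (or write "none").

{n1, n2, n3, n5}

States satisfying A[b U c]: {n1, n3, n5}.
States satisfying EX (A[b U c]): {n1, n2, n3, n5}.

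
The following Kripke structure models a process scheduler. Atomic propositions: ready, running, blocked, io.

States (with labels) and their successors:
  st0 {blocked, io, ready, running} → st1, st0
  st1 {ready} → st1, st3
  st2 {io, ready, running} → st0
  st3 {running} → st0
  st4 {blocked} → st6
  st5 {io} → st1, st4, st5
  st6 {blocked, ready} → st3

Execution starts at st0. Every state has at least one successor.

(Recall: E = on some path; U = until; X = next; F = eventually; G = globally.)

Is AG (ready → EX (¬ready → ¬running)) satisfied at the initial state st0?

Satisfied

States satisfying ready → EX (¬ready → ¬running): {st0, st1, st2, st3, st4, st5}.
States satisfying AG (ready → EX (¬ready → ¬running)): {st0, st1, st2, st3}.
Every state reachable from st0 satisfies ready → EX (¬ready → ¬running).
st0 ∈ Sat(AG (ready → EX (¬ready → ¬running))).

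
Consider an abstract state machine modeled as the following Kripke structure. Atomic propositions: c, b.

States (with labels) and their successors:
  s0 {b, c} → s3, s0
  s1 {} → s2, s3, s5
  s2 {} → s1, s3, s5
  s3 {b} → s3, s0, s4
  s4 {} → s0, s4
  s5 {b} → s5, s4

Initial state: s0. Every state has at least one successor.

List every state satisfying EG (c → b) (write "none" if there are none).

{s0, s1, s2, s3, s4, s5}

States satisfying c → b: {s0, s1, s2, s3, s4, s5}.
States satisfying EG (c → b): {s0, s1, s2, s3, s4, s5}.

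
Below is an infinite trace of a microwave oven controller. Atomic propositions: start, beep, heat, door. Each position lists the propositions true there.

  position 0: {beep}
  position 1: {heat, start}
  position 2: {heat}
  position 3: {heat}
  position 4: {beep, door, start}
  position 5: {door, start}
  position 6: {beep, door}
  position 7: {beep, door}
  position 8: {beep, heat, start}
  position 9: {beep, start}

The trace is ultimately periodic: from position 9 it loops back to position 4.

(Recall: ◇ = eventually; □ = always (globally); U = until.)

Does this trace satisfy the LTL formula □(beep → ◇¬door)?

Holds

beep → ◇¬door holds at every position 0..9, and those are all positions ever visited, so □(beep → ◇¬door) holds.
Positions where beep holds: 0, 4, 6, 7, 8, 9.
Check ◇¬door at each: 0→ok, 4→ok, 6→ok, 7→ok, 8→ok, 9→ok.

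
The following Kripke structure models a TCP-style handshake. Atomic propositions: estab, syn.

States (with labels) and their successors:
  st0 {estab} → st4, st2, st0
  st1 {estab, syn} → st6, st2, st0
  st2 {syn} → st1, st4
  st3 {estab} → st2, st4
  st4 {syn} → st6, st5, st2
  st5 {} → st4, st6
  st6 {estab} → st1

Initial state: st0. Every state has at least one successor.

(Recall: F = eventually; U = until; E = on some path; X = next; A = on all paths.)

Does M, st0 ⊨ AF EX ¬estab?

States satisfying EX ¬estab: {st0, st1, st2, st3, st4, st5}.
States satisfying AF EX ¬estab: {st0, st1, st2, st3, st4, st5, st6}.
st0 ∈ Sat(AF EX ¬estab).

Satisfied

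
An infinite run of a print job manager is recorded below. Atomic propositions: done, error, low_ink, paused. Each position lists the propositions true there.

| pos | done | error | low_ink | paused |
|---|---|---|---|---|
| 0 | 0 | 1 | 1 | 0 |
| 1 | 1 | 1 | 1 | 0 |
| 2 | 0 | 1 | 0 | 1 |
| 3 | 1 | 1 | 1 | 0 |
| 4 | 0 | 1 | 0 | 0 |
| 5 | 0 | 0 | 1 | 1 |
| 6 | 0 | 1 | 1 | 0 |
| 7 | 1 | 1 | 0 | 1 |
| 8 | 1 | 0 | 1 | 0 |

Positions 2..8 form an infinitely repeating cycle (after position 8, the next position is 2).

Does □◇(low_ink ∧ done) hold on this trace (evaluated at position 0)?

◇(low_ink ∧ done) holds at every position 0..8, and those are all positions ever visited, so □◇(low_ink ∧ done) holds.

Satisfied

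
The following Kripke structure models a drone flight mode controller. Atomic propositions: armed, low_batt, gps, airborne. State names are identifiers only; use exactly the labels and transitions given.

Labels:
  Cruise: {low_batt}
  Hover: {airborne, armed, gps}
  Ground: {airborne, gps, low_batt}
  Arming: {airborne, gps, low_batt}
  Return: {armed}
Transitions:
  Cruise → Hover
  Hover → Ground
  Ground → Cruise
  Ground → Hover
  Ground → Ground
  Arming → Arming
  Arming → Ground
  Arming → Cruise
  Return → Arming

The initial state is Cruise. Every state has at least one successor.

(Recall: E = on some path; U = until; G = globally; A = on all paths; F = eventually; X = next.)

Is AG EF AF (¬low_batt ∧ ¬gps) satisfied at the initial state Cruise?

Does not hold

States satisfying EF AF (¬low_batt ∧ ¬gps): {Return}.
States satisfying AG EF AF (¬low_batt ∧ ¬gps): ∅.
Cruise is reachable from Cruise and violates EF AF (¬low_batt ∧ ¬gps), so AG fails at Cruise.
Cruise ∉ Sat(AG EF AF (¬low_batt ∧ ¬gps)).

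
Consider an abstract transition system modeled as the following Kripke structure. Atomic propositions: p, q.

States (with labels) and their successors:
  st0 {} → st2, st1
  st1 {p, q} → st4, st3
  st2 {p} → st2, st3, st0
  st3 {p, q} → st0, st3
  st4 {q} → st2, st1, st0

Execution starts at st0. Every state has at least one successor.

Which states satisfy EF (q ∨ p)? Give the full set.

States satisfying q ∨ p: {st1, st2, st3, st4}.
States satisfying EF (q ∨ p): {st0, st1, st2, st3, st4}.

{st0, st1, st2, st3, st4}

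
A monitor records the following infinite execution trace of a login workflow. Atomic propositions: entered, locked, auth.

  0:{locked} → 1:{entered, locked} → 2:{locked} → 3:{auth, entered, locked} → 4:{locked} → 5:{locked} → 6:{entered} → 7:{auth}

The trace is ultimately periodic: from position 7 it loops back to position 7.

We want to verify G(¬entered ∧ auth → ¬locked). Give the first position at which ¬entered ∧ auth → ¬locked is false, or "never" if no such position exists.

¬entered ∧ auth → ¬locked holds at every position 0..7, and those are all the positions the trace ever visits, so the invariant G(¬entered ∧ auth → ¬locked) is never violated.

never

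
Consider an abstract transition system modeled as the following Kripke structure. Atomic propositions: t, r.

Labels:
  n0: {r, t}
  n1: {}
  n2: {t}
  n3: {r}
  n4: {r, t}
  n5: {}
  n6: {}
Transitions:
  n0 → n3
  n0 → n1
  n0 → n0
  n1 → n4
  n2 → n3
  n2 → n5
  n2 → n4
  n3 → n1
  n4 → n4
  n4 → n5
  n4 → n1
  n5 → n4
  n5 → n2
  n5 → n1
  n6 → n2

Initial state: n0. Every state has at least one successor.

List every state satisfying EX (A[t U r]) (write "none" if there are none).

States satisfying A[t U r]: {n0, n3, n4}.
States satisfying EX (A[t U r]): {n0, n1, n2, n4, n5}.

{n0, n1, n2, n4, n5}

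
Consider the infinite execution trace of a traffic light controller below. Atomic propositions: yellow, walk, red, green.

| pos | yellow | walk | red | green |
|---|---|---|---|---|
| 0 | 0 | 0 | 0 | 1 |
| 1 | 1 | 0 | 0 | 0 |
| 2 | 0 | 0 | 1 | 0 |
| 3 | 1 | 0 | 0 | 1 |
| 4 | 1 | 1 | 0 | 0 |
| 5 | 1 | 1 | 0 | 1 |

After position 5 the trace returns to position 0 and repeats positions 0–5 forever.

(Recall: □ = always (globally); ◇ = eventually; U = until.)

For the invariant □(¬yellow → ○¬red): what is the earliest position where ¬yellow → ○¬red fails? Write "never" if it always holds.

never

¬yellow → ○¬red holds at every position 0..5, and those are all the positions the trace ever visits, so the invariant □(¬yellow → ○¬red) is never violated.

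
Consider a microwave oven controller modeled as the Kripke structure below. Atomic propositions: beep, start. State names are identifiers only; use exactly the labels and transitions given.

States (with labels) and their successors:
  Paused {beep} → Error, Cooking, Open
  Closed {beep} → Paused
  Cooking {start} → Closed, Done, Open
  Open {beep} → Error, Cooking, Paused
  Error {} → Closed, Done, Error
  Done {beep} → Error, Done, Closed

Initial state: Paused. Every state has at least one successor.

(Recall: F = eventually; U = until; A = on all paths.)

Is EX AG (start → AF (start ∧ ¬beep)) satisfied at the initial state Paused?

States satisfying AG (start → AF (start ∧ ¬beep)): {Paused, Closed, Cooking, Open, Error, Done}.
States satisfying EX AG (start → AF (start ∧ ¬beep)): {Paused, Closed, Cooking, Open, Error, Done}.
Paused ∈ Sat(EX AG (start → AF (start ∧ ¬beep))).

Holds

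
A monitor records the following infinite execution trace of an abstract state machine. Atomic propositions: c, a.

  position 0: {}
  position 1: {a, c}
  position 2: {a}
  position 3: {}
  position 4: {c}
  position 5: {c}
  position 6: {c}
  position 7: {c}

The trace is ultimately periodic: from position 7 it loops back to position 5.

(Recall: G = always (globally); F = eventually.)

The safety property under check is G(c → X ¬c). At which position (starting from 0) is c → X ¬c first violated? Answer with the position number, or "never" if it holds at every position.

Check c → X ¬c at each position in order: 0 ✓, 1 ✓, 2 ✓, 3 ✓.
At position 4 the labels are {c} and the next position 5 has {c}, so c → X ¬c is false there. This is the first violation.

4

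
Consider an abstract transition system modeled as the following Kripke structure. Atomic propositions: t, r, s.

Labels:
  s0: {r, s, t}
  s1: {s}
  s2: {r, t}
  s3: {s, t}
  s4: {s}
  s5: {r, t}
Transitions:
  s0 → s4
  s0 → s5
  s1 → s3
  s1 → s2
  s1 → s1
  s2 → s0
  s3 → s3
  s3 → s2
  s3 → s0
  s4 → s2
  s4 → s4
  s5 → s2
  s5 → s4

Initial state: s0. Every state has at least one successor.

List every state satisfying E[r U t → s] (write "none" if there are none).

{s0, s1, s2, s3, s4, s5}

States satisfying r: {s0, s2, s5}.
States satisfying t → s: {s0, s1, s3, s4}.
States satisfying E[r U t → s]: {s0, s1, s2, s3, s4, s5}.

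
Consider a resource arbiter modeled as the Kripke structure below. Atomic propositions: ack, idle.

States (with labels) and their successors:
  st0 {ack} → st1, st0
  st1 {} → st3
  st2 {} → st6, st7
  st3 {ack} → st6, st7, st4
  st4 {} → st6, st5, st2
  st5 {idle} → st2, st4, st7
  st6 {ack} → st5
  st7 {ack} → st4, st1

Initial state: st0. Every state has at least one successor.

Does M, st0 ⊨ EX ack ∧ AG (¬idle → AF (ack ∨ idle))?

States satisfying ack: {st0, st3, st6, st7}.
States satisfying EX ack: {st0, st1, st2, st3, st4, st5}.
States satisfying ¬idle → AF (ack ∨ idle): {st0, st1, st2, st3, st4, st5, st6, st7}.
States satisfying AG (¬idle → AF (ack ∨ idle)): {st0, st1, st2, st3, st4, st5, st6, st7}.
States satisfying EX ack ∧ AG (¬idle → AF (ack ∨ idle)): {st0, st1, st2, st3, st4, st5}.
st0 ∈ Sat(EX ack ∧ AG (¬idle → AF (ack ∨ idle))).

Satisfied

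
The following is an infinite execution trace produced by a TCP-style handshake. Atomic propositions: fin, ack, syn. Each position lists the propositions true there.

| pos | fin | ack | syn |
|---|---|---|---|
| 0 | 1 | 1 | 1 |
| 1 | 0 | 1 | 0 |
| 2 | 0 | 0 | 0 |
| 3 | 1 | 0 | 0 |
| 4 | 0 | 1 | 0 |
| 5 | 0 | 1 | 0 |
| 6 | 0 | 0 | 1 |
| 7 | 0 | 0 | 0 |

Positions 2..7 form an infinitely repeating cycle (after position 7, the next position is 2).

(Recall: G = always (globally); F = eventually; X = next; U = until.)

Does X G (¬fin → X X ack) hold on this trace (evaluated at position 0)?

Violated

The position after 0 is 1; G (¬fin → X X ack) is false there.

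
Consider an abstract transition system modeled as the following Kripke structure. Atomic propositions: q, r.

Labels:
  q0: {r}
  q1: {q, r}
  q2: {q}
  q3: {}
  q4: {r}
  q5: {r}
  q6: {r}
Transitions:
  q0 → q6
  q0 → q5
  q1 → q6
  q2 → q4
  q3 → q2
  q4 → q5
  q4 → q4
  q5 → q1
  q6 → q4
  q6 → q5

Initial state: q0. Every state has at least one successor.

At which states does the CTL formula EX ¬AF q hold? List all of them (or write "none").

{q0, q1, q2, q4, q6}

States satisfying ¬AF q: {q0, q4, q6}.
States satisfying EX ¬AF q: {q0, q1, q2, q4, q6}.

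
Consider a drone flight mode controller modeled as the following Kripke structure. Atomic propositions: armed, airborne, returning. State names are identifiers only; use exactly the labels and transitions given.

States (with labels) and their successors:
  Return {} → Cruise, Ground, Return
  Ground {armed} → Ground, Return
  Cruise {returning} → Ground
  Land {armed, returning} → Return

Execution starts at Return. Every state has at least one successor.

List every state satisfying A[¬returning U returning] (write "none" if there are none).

States satisfying ¬returning: {Return, Ground}.
States satisfying returning: {Cruise, Land}.
States satisfying A[¬returning U returning]: {Cruise, Land}.

{Cruise, Land}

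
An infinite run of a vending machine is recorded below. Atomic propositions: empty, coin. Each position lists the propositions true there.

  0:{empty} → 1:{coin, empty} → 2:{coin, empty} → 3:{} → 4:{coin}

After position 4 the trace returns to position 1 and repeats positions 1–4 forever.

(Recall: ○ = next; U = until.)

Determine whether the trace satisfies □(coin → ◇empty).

Satisfied

coin → ◇empty holds at every position 0..4, and those are all positions ever visited, so □(coin → ◇empty) holds.
Positions where coin holds: 1, 2, 4.
Check ◇empty at each: 1→ok, 2→ok, 4→ok.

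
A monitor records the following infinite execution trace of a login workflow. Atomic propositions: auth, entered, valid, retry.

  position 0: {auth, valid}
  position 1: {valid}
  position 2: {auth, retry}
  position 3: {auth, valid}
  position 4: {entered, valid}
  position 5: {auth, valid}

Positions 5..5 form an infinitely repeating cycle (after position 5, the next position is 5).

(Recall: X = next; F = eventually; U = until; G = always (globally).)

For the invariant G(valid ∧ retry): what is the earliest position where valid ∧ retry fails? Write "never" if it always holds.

0

At position 0 the labels are {auth, valid}, so valid ∧ retry is false there. This is the first violation.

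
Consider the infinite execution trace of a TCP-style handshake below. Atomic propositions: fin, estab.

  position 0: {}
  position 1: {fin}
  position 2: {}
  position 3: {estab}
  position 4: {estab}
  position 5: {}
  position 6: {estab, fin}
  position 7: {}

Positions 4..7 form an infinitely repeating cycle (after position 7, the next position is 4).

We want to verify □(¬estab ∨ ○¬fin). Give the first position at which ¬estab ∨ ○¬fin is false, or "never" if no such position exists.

¬estab ∨ ○¬fin holds at every position 0..7, and those are all the positions the trace ever visits, so the invariant □(¬estab ∨ ○¬fin) is never violated.

never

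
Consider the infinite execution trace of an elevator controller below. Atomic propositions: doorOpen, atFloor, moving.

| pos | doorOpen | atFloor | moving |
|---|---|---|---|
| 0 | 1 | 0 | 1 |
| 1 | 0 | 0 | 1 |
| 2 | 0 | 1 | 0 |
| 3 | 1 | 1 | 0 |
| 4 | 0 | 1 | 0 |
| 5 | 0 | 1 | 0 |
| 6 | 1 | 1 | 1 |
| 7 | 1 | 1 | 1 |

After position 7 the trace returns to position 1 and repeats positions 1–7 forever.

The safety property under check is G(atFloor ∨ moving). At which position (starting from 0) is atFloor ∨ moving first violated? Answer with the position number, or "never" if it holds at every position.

atFloor ∨ moving holds at every position 0..7, and those are all the positions the trace ever visits, so the invariant G(atFloor ∨ moving) is never violated.

never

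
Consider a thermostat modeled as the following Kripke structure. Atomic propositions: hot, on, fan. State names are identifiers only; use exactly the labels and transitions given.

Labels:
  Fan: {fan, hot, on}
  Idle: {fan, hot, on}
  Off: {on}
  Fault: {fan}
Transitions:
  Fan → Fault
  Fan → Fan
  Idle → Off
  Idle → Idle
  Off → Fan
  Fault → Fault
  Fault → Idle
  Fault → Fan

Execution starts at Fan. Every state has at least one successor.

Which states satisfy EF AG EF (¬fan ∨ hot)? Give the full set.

{Fan, Idle, Off, Fault}

States satisfying AG EF (¬fan ∨ hot): {Fan, Idle, Off, Fault}.
States satisfying EF AG EF (¬fan ∨ hot): {Fan, Idle, Off, Fault}.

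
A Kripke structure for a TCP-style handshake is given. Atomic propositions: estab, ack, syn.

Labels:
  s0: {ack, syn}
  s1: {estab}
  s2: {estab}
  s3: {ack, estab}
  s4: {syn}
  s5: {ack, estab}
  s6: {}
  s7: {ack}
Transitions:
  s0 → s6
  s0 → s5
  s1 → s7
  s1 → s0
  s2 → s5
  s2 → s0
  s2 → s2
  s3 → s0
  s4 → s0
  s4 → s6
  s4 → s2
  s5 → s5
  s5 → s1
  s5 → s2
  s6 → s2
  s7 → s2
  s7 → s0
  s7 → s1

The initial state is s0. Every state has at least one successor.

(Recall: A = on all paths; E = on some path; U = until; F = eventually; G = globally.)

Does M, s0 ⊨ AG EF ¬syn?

Holds

States satisfying EF ¬syn: {s0, s1, s2, s3, s4, s5, s6, s7}.
States satisfying AG EF ¬syn: {s0, s1, s2, s3, s4, s5, s6, s7}.
Every state reachable from s0 satisfies EF ¬syn.
s0 ∈ Sat(AG EF ¬syn).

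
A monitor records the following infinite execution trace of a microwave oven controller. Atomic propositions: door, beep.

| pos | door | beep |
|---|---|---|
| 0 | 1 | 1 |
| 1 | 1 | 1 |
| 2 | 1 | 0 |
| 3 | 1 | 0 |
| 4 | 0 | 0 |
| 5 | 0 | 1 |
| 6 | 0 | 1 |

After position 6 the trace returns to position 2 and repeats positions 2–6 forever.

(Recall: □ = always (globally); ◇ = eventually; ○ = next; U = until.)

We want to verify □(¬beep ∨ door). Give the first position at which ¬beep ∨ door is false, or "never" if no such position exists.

5

Check ¬beep ∨ door at each position in order: 0 ✓, 1 ✓, 2 ✓, 3 ✓, 4 ✓.
At position 5 the labels are {beep}, so ¬beep ∨ door is false there. This is the first violation.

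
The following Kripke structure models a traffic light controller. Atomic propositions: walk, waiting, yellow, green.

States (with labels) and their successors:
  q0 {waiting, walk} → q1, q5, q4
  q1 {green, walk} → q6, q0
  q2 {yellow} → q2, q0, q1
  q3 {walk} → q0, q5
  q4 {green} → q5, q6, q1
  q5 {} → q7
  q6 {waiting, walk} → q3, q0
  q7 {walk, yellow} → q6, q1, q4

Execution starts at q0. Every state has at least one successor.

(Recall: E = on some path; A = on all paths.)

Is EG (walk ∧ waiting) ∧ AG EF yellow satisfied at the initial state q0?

Does not hold

States satisfying walk ∧ waiting: {q0, q6}.
States satisfying EG (walk ∧ waiting): ∅.
States satisfying EF yellow: {q0, q1, q2, q3, q4, q5, q6, q7}.
States satisfying AG EF yellow: {q0, q1, q2, q3, q4, q5, q6, q7}.
States satisfying EG (walk ∧ waiting) ∧ AG EF yellow: ∅.
q0 ∉ Sat(EG (walk ∧ waiting) ∧ AG EF yellow).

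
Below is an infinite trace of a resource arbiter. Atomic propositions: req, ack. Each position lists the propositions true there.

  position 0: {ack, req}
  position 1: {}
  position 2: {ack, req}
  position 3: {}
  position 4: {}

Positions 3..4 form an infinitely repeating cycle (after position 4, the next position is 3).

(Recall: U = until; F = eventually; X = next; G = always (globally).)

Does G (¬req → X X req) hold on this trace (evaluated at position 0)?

¬req → X X req must hold at every position from 0 onward. It fails at position 1, so G (¬req → X X req) is false.
Positions where ¬req holds: 1, 3, 4.
Check X X req at each: 1→fails, 3→fails, 4→fails.

No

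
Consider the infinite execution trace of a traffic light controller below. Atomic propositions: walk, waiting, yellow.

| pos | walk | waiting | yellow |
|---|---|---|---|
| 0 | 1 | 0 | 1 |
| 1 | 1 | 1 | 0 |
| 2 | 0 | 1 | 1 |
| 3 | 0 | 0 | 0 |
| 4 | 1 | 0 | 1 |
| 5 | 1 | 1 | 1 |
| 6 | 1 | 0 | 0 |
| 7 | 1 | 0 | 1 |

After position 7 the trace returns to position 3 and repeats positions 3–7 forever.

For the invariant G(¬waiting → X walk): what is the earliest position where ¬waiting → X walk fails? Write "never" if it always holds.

Check ¬waiting → X walk at each position in order: 0 ✓, 1 ✓, 2 ✓, 3 ✓, 4 ✓, 5 ✓, 6 ✓.
At position 7 the labels are {walk, yellow} and the next position 3 has {}, so ¬waiting → X walk is false there. This is the first violation.

7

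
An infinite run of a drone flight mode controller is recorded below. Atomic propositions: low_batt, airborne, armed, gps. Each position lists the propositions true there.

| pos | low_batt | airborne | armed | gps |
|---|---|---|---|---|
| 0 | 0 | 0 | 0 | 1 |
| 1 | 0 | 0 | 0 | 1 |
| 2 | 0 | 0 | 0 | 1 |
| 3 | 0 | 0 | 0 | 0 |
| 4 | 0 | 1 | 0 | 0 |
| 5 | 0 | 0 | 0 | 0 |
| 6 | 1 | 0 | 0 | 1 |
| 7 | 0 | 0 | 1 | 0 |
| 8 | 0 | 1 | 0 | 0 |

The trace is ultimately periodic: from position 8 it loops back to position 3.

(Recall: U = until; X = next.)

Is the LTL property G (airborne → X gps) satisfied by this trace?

Does not hold

airborne → X gps must hold at every position from 0 onward. It fails at position 4, so G (airborne → X gps) is false.
Positions where airborne holds: 4, 8.
Check X gps at each: 4→fails, 8→fails.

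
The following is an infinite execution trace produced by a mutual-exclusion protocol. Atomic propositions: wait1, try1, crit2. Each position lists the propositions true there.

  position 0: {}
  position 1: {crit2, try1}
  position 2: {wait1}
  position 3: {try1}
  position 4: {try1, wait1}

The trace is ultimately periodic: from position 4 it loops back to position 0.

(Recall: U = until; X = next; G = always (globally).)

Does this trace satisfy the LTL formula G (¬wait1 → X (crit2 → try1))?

Satisfied

¬wait1 → X (crit2 → try1) holds at every position 0..4, and those are all positions ever visited, so G (¬wait1 → X (crit2 → try1)) holds.
Positions where ¬wait1 holds: 0, 1, 3.
Check X (crit2 → try1) at each: 0→ok, 1→ok, 3→ok.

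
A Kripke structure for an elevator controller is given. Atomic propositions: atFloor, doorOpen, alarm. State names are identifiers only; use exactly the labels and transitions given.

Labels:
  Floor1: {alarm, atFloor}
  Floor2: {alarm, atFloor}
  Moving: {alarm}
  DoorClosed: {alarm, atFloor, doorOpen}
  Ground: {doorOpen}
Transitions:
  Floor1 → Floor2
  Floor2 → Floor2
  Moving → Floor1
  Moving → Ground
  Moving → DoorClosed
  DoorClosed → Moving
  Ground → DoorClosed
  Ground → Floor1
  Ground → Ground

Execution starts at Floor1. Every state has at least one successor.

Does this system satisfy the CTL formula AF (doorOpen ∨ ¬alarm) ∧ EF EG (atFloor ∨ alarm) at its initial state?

States satisfying doorOpen ∨ ¬alarm: {DoorClosed, Ground}.
States satisfying AF (doorOpen ∨ ¬alarm): {DoorClosed, Ground}.
States satisfying EG (atFloor ∨ alarm): {Floor1, Floor2, Moving, DoorClosed}.
States satisfying EF EG (atFloor ∨ alarm): {Floor1, Floor2, Moving, DoorClosed, Ground}.
States satisfying AF (doorOpen ∨ ¬alarm) ∧ EF EG (atFloor ∨ alarm): {DoorClosed, Ground}.
Floor1 ∉ Sat(AF (doorOpen ∨ ¬alarm) ∧ EF EG (atFloor ∨ alarm)).

Violated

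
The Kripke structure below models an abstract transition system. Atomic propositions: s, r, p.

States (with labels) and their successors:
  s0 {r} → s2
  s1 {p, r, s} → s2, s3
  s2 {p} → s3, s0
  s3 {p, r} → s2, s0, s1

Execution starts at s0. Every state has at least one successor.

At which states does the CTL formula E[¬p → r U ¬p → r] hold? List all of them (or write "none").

States satisfying ¬p → r: {s0, s1, s2, s3}.
States satisfying E[¬p → r U ¬p → r]: {s0, s1, s2, s3}.

{s0, s1, s2, s3}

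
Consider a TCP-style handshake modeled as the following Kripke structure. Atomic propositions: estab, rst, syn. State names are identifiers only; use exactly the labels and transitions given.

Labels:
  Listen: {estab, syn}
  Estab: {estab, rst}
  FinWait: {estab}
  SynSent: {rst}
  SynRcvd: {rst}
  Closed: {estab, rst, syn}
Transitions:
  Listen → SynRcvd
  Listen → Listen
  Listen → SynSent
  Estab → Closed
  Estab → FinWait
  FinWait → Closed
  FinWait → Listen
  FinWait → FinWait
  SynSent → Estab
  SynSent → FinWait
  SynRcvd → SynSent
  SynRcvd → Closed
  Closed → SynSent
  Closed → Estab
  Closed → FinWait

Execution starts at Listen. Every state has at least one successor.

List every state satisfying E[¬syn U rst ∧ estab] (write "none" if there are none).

States satisfying ¬syn: {Estab, FinWait, SynSent, SynRcvd}.
States satisfying rst ∧ estab: {Estab, Closed}.
States satisfying E[¬syn U rst ∧ estab]: {Estab, FinWait, SynSent, SynRcvd, Closed}.

{Estab, FinWait, SynSent, SynRcvd, Closed}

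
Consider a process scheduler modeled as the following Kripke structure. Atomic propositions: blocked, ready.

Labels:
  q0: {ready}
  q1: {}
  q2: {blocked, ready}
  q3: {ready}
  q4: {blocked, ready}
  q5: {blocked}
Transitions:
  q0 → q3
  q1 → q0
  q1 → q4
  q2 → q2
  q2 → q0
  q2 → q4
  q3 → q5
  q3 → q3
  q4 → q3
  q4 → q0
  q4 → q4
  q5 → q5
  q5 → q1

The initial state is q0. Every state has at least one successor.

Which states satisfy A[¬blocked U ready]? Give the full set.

States satisfying ¬blocked: {q0, q1, q3}.
States satisfying ready: {q0, q2, q3, q4}.
States satisfying A[¬blocked U ready]: {q0, q1, q2, q3, q4}.

{q0, q1, q2, q3, q4}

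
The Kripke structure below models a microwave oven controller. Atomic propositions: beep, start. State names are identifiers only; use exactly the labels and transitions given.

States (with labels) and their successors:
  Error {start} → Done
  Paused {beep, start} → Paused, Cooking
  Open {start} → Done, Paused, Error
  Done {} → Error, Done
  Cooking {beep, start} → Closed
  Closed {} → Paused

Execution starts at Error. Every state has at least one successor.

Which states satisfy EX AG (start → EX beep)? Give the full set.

States satisfying AG (start → EX beep): ∅.
States satisfying EX AG (start → EX beep): ∅.

none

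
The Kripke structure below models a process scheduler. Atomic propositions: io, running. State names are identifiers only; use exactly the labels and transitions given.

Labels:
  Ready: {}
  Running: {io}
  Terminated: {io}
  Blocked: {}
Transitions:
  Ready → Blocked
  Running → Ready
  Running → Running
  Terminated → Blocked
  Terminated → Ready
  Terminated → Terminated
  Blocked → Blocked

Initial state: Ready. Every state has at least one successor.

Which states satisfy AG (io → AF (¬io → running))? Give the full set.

{Ready, Running, Terminated, Blocked}

States satisfying io → AF (¬io → running): {Ready, Running, Terminated, Blocked}.
States satisfying AG (io → AF (¬io → running)): {Ready, Running, Terminated, Blocked}.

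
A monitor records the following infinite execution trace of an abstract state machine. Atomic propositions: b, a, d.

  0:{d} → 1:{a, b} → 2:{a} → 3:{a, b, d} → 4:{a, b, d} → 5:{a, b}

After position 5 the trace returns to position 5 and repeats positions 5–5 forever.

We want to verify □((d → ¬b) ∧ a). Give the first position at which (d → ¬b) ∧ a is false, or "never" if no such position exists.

At position 0 the labels are {d}, so (d → ¬b) ∧ a is false there. This is the first violation.

0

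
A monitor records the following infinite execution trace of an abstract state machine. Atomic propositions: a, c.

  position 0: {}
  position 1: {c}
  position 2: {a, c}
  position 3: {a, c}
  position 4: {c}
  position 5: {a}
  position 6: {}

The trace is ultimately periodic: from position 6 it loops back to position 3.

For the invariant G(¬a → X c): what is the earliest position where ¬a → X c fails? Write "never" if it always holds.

4

Check ¬a → X c at each position in order: 0 ✓, 1 ✓, 2 ✓, 3 ✓.
At position 4 the labels are {c} and the next position 5 has {a}, so ¬a → X c is false there. This is the first violation.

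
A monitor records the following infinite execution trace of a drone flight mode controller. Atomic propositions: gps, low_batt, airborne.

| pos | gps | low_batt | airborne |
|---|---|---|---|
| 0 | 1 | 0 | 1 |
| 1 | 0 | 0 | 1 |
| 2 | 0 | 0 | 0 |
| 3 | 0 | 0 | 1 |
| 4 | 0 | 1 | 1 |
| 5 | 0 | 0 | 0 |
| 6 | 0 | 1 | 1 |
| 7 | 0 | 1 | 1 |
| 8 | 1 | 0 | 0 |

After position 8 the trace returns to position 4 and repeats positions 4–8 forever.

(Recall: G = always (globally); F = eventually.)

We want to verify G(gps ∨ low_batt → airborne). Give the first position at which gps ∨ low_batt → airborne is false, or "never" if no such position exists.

8

Check gps ∨ low_batt → airborne at each position in order: 0 ✓, 1 ✓, 2 ✓, 3 ✓, 4 ✓, 5 ✓, 6 ✓, 7 ✓.
At position 8 the labels are {gps}, so gps ∨ low_batt → airborne is false there. This is the first violation.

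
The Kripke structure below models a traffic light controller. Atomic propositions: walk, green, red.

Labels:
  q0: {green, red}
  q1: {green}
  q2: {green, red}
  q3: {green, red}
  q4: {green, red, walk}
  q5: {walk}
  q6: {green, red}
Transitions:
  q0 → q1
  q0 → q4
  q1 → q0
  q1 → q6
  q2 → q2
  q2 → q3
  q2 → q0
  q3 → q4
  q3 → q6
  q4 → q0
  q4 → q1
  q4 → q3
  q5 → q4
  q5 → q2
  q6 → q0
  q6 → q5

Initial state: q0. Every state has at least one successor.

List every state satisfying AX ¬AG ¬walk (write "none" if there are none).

States satisfying ¬AG ¬walk: {q0, q1, q2, q3, q4, q5, q6}.
States satisfying AX ¬AG ¬walk: {q0, q1, q2, q3, q4, q5, q6}.

{q0, q1, q2, q3, q4, q5, q6}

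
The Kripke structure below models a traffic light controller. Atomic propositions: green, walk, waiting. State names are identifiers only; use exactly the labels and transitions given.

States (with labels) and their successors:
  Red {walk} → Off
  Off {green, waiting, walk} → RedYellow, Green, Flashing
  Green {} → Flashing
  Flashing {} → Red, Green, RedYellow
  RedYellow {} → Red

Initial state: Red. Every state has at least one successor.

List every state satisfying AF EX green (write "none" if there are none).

States satisfying EX green: {Red}.
States satisfying AF EX green: {Red, RedYellow}.

{Red, RedYellow}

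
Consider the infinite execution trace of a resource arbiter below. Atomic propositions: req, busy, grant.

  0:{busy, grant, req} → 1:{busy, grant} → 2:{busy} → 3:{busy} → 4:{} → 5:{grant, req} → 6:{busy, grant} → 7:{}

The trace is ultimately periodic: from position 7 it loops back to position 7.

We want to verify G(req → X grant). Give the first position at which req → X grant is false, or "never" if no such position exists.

req → X grant holds at every position 0..7, and those are all the positions the trace ever visits, so the invariant G(req → X grant) is never violated.

never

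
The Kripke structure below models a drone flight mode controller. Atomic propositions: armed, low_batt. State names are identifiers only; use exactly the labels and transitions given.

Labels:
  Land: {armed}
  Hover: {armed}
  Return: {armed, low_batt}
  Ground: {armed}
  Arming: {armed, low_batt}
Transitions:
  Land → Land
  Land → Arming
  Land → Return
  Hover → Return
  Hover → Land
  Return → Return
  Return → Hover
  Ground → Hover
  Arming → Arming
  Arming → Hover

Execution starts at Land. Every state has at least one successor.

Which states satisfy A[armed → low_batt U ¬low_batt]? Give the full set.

States satisfying armed → low_batt: {Return, Arming}.
States satisfying ¬low_batt: {Land, Hover, Ground}.
States satisfying A[armed → low_batt U ¬low_batt]: {Land, Hover, Ground}.

{Land, Hover, Ground}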